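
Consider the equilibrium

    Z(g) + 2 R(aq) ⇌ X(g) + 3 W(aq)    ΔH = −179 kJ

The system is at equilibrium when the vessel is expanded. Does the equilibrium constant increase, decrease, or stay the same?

unchanged

The equilibrium constant depends only on temperature. This perturbation changes neither the position of equilibrium nor K.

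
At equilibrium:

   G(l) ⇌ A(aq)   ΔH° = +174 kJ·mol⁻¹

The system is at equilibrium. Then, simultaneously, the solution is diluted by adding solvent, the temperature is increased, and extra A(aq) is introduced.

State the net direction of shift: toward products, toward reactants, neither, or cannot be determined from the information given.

cannot be determined

Dilution lowers every aqueous concentration by the same factor. Δn_aq = 1 − 0 = +1, so the system shifts toward the side with more dissolved moles — to the right.
The forward reaction is endothermic. Raising T favours the endothermic direction — shift to the right.
Adding A (aq), a product, drives the reaction to the left.
The individual effects push in opposite directions; without quantitative information the net direction cannot be determined.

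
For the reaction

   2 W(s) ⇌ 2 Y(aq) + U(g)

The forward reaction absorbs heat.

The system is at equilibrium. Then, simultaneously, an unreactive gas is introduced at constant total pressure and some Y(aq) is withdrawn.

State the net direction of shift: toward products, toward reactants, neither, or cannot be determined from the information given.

Adding inert gas at constant total pressure expands the volume and lowers every reacting partial pressure. With Δn_gas = 1 − 0 = +1, Q moves away from K toward the side with fewer gas moles, so the system shifts toward the side with more gas moles — to the right.
Removing Y (aq), a product, drives the reaction to the right.
All effects act in the same direction — net shift to the right.

right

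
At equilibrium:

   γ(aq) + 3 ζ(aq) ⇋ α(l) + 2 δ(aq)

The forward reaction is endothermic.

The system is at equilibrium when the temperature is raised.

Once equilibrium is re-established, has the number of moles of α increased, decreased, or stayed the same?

The forward reaction is endothermic. Raising T favours the endothermic direction — shift to the right.
The net shift is to the right. α is a product, so its amount increases.

increases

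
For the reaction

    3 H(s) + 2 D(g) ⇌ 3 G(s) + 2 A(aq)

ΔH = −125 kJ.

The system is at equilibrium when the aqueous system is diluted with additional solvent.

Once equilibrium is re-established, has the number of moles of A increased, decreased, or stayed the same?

increases

Dilution lowers every aqueous concentration by the same factor. Δn_aq = 2 − 0 = +2, so the system shifts toward the side with more dissolved moles — to the right.
The net shift is to the right. A is a product, so its amount increases.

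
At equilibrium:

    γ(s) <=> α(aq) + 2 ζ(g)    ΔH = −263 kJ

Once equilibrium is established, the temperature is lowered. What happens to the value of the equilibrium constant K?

K depends on temperature via the van 't Hoff relation. The forward reaction is exothermic, so lowering T increases K.

increases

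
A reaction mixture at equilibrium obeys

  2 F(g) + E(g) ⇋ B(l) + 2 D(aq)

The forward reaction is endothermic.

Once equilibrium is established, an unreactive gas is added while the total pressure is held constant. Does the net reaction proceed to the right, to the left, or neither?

Adding inert gas at constant total pressure expands the volume and lowers every reacting partial pressure. With Δn_gas = 0 − 3 = -3, Q moves away from K toward the side with fewer gas moles, so the system shifts toward the side with more gas moles — to the left.

left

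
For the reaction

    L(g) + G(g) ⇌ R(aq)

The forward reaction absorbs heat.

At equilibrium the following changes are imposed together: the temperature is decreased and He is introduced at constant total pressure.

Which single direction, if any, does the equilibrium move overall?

left

The forward reaction is endothermic. Lowering T favours the exothermic direction — shift to the left.
Adding inert gas at constant total pressure expands the volume and lowers every reacting partial pressure. With Δn_gas = 0 − 2 = -2, Q moves away from K toward the side with fewer gas moles, so the system shifts toward the side with more gas moles — to the left.
All effects act in the same direction — net shift to the left.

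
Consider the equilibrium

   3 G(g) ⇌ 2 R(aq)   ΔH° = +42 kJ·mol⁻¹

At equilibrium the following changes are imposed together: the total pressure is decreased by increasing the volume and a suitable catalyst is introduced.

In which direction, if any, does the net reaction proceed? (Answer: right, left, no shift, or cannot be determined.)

left

Gas moles: reactants 3, products 0 (Δn_gas = -3). Expansion shifts the system toward the side with more moles of gas — to the left.
A catalyst speeds both forward and reverse rates equally; it changes neither Q nor K — no shift from this change.
Only the nonzero effect(s) matter; the net shift is to the left.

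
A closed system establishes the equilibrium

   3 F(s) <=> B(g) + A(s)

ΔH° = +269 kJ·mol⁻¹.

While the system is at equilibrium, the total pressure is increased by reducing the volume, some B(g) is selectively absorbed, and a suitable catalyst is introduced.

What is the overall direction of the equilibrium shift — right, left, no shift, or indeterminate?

Gas moles: reactants 0, products 1 (Δn_gas = +1). Compression shifts the system toward the side with fewer moles of gas — to the left.
Removing B (g), a product, drives the reaction to the right.
A catalyst speeds both forward and reverse rates equally; it changes neither Q nor K — no shift from this change.
The individual effects push in opposite directions; without quantitative information the net direction cannot be determined.

cannot be determined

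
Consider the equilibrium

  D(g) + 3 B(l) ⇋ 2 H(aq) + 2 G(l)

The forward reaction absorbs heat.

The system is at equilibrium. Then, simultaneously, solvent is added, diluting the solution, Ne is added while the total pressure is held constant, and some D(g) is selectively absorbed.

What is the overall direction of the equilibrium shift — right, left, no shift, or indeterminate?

cannot be determined

Dilution lowers every aqueous concentration by the same factor. Δn_aq = 2 − 0 = +2, so the system shifts toward the side with more dissolved moles — to the right.
Adding inert gas at constant total pressure expands the volume and lowers every reacting partial pressure. With Δn_gas = 0 − 1 = -1, Q moves away from K toward the side with fewer gas moles, so the system shifts toward the side with more gas moles — to the left.
Removing D (g), a reactant, drives the reaction to the left.
The individual effects push in opposite directions; without quantitative information the net direction cannot be determined.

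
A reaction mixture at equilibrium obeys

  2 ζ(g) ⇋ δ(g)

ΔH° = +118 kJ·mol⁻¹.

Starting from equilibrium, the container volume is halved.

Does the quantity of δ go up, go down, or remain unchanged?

Gas moles: reactants 2, products 1 (Δn_gas = -1). Compression shifts the system toward the side with fewer moles of gas — to the right.
The net shift is to the right. δ is a product, so its amount increases.

increases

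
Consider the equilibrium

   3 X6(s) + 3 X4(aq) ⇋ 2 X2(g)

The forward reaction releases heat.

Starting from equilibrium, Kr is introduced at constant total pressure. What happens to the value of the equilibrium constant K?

The equilibrium constant depends only on temperature. This perturbation may move the position of equilibrium, but since T is unchanged, K itself is unchanged.

unchanged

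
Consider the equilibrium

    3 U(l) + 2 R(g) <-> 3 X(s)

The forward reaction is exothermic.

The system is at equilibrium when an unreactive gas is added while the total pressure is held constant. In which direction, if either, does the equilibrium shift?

left

Adding inert gas at constant total pressure expands the volume and lowers every reacting partial pressure. With Δn_gas = 0 − 2 = -2, Q moves away from K toward the side with fewer gas moles, so the system shifts toward the side with more gas moles — to the left.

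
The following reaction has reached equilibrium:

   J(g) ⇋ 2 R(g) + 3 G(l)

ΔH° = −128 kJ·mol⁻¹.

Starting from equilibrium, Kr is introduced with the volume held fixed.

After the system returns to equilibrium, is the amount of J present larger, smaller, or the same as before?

At constant volume, adding an inert gas leaves every reacting species' partial pressure unchanged, so Q is unchanged — no shift from this change.
No net shift occurs, so the amount of J is unchanged.

unchanged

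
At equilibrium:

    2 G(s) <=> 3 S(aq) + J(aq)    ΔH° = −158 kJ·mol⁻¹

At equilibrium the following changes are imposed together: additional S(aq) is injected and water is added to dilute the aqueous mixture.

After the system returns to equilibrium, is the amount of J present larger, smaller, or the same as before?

cannot be determined

Adding S (aq), a product, drives the reaction to the left.
Dilution lowers every aqueous concentration by the same factor. Δn_aq = 4 − 0 = +4, so the system shifts toward the side with more dissolved moles — to the right.
The two effects oppose each other, so the net shift — and hence the change in J — cannot be determined from the given information.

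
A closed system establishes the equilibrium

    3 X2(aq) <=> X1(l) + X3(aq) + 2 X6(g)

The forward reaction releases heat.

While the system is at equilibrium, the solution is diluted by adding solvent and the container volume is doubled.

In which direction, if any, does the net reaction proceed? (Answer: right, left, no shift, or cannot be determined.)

cannot be determined

Dilution lowers every aqueous concentration by the same factor. Δn_aq = 1 − 3 = -2, so the system shifts toward the side with more dissolved moles — to the left.
Gas moles: reactants 0, products 2 (Δn_gas = +2). Expansion shifts the system toward the side with more moles of gas — to the right.
The individual effects push in opposite directions; without quantitative information the net direction cannot be determined.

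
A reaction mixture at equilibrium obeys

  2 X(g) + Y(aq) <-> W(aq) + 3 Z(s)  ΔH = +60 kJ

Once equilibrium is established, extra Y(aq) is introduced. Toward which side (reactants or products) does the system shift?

Adding Y (aq), a reactant, drives the reaction to the right.

right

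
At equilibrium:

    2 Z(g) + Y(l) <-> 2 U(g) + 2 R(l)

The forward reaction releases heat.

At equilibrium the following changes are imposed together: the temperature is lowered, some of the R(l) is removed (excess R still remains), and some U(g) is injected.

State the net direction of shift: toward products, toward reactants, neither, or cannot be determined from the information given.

The forward reaction is exothermic. Lowering T favours the exothermic direction — shift to the right.
R is a pure liquid; its activity is 1 regardless of amount, so Q is unaffected — no shift from this change.
Adding U (g), a product, drives the reaction to the left.
The individual effects push in opposite directions; without quantitative information the net direction cannot be determined.

cannot be determined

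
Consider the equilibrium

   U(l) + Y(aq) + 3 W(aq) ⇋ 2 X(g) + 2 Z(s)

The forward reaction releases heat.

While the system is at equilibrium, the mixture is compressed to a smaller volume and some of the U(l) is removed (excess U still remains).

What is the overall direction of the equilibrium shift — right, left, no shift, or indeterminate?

left

Gas moles: reactants 0, products 2 (Δn_gas = +2). Compression shifts the system toward the side with fewer moles of gas — to the left.
U is a pure liquid; its activity is 1 regardless of amount, so Q is unaffected — no shift from this change.
Only the nonzero effect(s) matter; the net shift is to the left.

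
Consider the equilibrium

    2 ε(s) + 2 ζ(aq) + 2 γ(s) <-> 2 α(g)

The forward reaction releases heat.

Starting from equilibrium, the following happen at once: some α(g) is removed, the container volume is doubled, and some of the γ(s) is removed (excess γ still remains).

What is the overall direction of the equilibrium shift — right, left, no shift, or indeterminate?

Removing α (g), a product, drives the reaction to the right.
Gas moles: reactants 0, products 2 (Δn_gas = +2). Expansion shifts the system toward the side with more moles of gas — to the right.
γ is a pure solid; its activity is 1 regardless of amount, so Q is unaffected — no shift from this change.
Only the nonzero effect(s) matter; the net shift is to the right.

right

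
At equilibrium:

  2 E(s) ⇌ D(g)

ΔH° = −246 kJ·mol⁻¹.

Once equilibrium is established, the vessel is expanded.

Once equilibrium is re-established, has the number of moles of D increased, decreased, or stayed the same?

Gas moles: reactants 0, products 1 (Δn_gas = +1). Expansion shifts the system toward the side with more moles of gas — to the right.
The net shift is to the right. D is a product, so its amount increases.

increases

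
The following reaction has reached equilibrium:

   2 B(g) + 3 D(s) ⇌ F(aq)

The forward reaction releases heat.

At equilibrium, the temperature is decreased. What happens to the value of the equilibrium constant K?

K depends on temperature via the van 't Hoff relation. The forward reaction is exothermic, so lowering T increases K.

increases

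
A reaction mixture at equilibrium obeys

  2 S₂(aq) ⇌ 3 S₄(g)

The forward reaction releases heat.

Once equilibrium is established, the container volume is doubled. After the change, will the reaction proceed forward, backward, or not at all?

Gas moles: reactants 0, products 3 (Δn_gas = +3). Expansion shifts the system toward the side with more moles of gas — to the right.

right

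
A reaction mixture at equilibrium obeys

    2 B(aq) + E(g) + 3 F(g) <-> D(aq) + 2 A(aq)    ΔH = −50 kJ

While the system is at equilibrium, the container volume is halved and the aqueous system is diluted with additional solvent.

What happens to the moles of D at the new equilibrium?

Gas moles: reactants 4, products 0 (Δn_gas = -4). Compression shifts the system toward the side with fewer moles of gas — to the right.
Dilution lowers every aqueous concentration by the same factor. Δn_aq = 3 − 2 = +1, so the system shifts toward the side with more dissolved moles — to the right.
The net shift is to the right. D is a product, so its amount increases.

increases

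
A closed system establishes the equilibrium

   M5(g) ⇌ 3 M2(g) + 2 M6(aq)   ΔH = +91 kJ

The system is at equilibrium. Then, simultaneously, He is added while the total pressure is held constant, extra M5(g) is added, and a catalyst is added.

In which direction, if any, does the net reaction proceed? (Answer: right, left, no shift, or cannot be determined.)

Adding inert gas at constant total pressure expands the volume and lowers every reacting partial pressure. With Δn_gas = 3 − 1 = +2, Q moves away from K toward the side with fewer gas moles, so the system shifts toward the side with more gas moles — to the right.
Adding M5 (g), a reactant, drives the reaction to the right.
A catalyst speeds both forward and reverse rates equally; it changes neither Q nor K — no shift from this change.
Only the nonzero effect(s) matter; the net shift is to the right.

right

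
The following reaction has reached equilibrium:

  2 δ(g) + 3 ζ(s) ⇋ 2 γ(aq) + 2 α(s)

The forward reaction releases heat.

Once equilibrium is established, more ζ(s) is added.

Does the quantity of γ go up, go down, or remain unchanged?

ζ is a pure solid; its activity is 1 regardless of amount, so Q is unaffected — no shift from this change.
No net shift occurs, so the amount of γ is unchanged.

unchanged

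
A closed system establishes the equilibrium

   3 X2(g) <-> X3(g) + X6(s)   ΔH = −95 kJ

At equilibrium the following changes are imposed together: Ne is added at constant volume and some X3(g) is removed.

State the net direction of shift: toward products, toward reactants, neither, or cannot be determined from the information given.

At constant volume, adding an inert gas leaves every reacting species' partial pressure unchanged, so Q is unchanged — no shift from this change.
Removing X3 (g), a product, drives the reaction to the right.
Only the nonzero effect(s) matter; the net shift is to the right.

right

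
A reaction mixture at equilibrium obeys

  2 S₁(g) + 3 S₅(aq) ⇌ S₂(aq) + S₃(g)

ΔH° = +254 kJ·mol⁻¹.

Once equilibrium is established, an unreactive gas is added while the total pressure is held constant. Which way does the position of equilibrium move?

left

Adding inert gas at constant total pressure expands the volume and lowers every reacting partial pressure. With Δn_gas = 1 − 2 = -1, Q moves away from K toward the side with fewer gas moles, so the system shifts toward the side with more gas moles — to the left.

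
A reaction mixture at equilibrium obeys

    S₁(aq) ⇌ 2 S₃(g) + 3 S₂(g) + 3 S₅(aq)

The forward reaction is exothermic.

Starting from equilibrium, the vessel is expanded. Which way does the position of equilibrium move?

right

Gas moles: reactants 0, products 5 (Δn_gas = +5). Expansion shifts the system toward the side with more moles of gas — to the right.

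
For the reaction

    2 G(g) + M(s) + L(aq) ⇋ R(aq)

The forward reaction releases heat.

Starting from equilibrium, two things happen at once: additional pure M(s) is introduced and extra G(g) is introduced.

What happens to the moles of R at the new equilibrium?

M is a pure solid; its activity is 1 regardless of amount, so Q is unaffected — no shift from this change.
Adding G (g), a reactant, drives the reaction to the right.
The net shift is to the right. R is a product, so its amount increases.

increases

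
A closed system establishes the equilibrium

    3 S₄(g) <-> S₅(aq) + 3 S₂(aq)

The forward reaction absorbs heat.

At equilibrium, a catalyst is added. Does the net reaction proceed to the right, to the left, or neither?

A catalyst speeds both forward and reverse rates equally; it changes neither Q nor K — no shift from this change.

no shift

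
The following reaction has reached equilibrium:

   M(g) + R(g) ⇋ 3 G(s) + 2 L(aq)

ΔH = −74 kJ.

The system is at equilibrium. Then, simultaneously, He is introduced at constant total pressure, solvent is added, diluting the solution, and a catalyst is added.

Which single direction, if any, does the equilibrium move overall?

cannot be determined

Adding inert gas at constant total pressure expands the volume and lowers every reacting partial pressure. With Δn_gas = 0 − 2 = -2, Q moves away from K toward the side with fewer gas moles, so the system shifts toward the side with more gas moles — to the left.
Dilution lowers every aqueous concentration by the same factor. Δn_aq = 2 − 0 = +2, so the system shifts toward the side with more dissolved moles — to the right.
A catalyst speeds both forward and reverse rates equally; it changes neither Q nor K — no shift from this change.
The individual effects push in opposite directions; without quantitative information the net direction cannot be determined.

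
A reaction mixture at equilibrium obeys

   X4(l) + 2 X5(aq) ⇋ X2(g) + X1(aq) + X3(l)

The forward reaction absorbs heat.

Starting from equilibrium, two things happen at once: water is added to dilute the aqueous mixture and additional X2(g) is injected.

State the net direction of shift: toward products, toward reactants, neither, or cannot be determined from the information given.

left

Dilution lowers every aqueous concentration by the same factor. Δn_aq = 1 − 2 = -1, so the system shifts toward the side with more dissolved moles — to the left.
Adding X2 (g), a product, drives the reaction to the left.
All effects act in the same direction — net shift to the left.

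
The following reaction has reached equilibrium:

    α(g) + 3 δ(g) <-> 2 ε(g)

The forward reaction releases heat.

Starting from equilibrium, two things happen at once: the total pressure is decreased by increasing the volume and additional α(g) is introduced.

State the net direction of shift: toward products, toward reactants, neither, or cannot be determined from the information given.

Gas moles: reactants 4, products 2 (Δn_gas = -2). Expansion shifts the system toward the side with more moles of gas — to the left.
Adding α (g), a reactant, drives the reaction to the right.
The individual effects push in opposite directions; without quantitative information the net direction cannot be determined.

cannot be determined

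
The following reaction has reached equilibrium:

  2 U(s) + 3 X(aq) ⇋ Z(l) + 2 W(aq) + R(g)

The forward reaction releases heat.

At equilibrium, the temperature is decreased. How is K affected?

K depends on temperature via the van 't Hoff relation. The forward reaction is exothermic, so lowering T increases K.

increases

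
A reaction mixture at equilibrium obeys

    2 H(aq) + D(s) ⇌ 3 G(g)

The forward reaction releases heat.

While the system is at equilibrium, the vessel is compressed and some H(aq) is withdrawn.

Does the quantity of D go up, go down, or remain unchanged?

Gas moles: reactants 0, products 3 (Δn_gas = +3). Compression shifts the system toward the side with fewer moles of gas — to the left.
Removing H (aq), a reactant, drives the reaction to the left.
The net shift is to the left. D is a reactant, so its amount increases.

increases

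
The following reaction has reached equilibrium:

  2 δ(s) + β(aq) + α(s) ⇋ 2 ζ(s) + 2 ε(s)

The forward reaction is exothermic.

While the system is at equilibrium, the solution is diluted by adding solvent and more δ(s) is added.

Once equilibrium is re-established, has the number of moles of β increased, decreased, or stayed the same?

increases

Dilution lowers every aqueous concentration by the same factor. Δn_aq = 0 − 1 = -1, so the system shifts toward the side with more dissolved moles — to the left.
δ is a pure solid; its activity is 1 regardless of amount, so Q is unaffected — no shift from this change.
The net shift is to the left. β is a reactant, so its amount increases.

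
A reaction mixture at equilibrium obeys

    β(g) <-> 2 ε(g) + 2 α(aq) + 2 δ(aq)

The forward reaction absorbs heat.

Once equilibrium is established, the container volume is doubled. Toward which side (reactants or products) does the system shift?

right

Gas moles: reactants 1, products 2 (Δn_gas = +1). Expansion shifts the system toward the side with more moles of gas — to the right.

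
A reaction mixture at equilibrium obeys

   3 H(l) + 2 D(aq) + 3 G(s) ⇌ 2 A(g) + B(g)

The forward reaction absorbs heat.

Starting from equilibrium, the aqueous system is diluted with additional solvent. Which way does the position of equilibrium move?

left

Dilution lowers every aqueous concentration by the same factor. Δn_aq = 0 − 2 = -2, so the system shifts toward the side with more dissolved moles — to the left.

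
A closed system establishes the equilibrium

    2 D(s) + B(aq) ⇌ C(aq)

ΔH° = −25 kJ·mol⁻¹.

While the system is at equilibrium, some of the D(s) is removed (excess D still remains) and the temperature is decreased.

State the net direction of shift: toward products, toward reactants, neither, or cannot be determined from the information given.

right

D is a pure solid; its activity is 1 regardless of amount, so Q is unaffected — no shift from this change.
The forward reaction is exothermic. Lowering T favours the exothermic direction — shift to the right.
Only the nonzero effect(s) matter; the net shift is to the right.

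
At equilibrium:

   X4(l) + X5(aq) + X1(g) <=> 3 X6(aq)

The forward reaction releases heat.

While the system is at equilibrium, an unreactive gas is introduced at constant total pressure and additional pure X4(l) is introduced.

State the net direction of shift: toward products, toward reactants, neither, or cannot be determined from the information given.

left

Adding inert gas at constant total pressure expands the volume and lowers every reacting partial pressure. With Δn_gas = 0 − 1 = -1, Q moves away from K toward the side with fewer gas moles, so the system shifts toward the side with more gas moles — to the left.
X4 is a pure liquid; its activity is 1 regardless of amount, so Q is unaffected — no shift from this change.
Only the nonzero effect(s) matter; the net shift is to the left.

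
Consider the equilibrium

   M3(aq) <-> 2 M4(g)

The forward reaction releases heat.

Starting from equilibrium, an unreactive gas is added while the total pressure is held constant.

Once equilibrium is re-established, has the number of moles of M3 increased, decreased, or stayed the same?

decreases

Adding inert gas at constant total pressure expands the volume and lowers every reacting partial pressure. With Δn_gas = 2 − 0 = +2, Q moves away from K toward the side with fewer gas moles, so the system shifts toward the side with more gas moles — to the right.
The net shift is to the right. M3 is a reactant, so its amount decreases.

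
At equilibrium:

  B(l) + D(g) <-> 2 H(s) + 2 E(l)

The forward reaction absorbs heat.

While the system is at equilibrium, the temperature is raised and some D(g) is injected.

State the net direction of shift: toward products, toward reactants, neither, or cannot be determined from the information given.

The forward reaction is endothermic. Raising T favours the endothermic direction — shift to the right.
Adding D (g), a reactant, drives the reaction to the right.
All effects act in the same direction — net shift to the right.

right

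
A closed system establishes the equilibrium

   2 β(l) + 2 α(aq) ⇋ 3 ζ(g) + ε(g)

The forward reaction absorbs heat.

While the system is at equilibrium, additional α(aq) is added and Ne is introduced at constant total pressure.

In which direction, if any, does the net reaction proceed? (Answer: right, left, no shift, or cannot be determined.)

Adding α (aq), a reactant, drives the reaction to the right.
Adding inert gas at constant total pressure expands the volume and lowers every reacting partial pressure. With Δn_gas = 4 − 0 = +4, Q moves away from K toward the side with fewer gas moles, so the system shifts toward the side with more gas moles — to the right.
All effects act in the same direction — net shift to the right.

right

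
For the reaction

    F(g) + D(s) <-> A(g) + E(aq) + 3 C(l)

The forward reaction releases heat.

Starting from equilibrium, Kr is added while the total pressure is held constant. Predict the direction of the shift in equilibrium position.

no shift

Adding inert gas at constant total pressure expands the volume, scaling every reacting partial pressure by the same factor. Δn_gas = 1 − 1 = 0, so Q is unchanged — no shift.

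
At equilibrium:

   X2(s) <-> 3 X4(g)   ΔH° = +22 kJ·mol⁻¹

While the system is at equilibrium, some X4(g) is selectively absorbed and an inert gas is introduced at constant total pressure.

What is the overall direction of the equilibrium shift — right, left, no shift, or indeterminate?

Removing X4 (g), a product, drives the reaction to the right.
Adding inert gas at constant total pressure expands the volume and lowers every reacting partial pressure. With Δn_gas = 3 − 0 = +3, Q moves away from K toward the side with fewer gas moles, so the system shifts toward the side with more gas moles — to the right.
All effects act in the same direction — net shift to the right.

right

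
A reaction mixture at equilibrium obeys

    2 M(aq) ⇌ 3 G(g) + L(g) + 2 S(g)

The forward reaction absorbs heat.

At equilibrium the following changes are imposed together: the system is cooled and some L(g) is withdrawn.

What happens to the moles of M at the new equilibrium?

cannot be determined

The forward reaction is endothermic. Lowering T favours the exothermic direction — shift to the left.
Removing L (g), a product, drives the reaction to the right.
The two effects oppose each other, so the net shift — and hence the change in M — cannot be determined from the given information.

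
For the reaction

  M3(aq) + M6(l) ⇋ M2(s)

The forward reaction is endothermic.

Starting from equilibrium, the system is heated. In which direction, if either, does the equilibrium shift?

The forward reaction is endothermic. Raising T favours the endothermic direction — shift to the right.

right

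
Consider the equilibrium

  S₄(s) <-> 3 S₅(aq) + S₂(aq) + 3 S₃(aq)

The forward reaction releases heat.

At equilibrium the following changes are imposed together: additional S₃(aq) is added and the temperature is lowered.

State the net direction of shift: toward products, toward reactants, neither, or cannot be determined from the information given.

Adding S₃ (aq), a product, drives the reaction to the left.
The forward reaction is exothermic. Lowering T favours the exothermic direction — shift to the right.
The individual effects push in opposite directions; without quantitative information the net direction cannot be determined.

cannot be determined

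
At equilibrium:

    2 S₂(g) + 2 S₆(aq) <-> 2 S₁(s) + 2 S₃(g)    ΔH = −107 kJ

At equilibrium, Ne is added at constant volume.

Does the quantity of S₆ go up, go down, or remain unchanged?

At constant volume, adding an inert gas leaves every reacting species' partial pressure unchanged, so Q is unchanged — no shift from this change.
No net shift occurs, so the amount of S₆ is unchanged.

unchanged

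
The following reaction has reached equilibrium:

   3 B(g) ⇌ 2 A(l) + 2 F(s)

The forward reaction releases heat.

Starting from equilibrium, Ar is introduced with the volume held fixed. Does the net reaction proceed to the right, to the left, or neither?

no shift

At constant volume, adding an inert gas leaves every reacting species' partial pressure unchanged, so Q is unchanged — no shift from this change.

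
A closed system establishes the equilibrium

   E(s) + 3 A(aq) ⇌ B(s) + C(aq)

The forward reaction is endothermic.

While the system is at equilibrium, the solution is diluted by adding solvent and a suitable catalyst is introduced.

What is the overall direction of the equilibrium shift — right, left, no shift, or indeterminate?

Dilution lowers every aqueous concentration by the same factor. Δn_aq = 1 − 3 = -2, so the system shifts toward the side with more dissolved moles — to the left.
A catalyst speeds both forward and reverse rates equally; it changes neither Q nor K — no shift from this change.
Only the nonzero effect(s) matter; the net shift is to the left.

left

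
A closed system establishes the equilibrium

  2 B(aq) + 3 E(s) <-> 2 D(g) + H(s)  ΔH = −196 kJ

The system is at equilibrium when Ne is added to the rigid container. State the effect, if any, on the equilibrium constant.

unchanged

The equilibrium constant depends only on temperature. This perturbation changes neither the position of equilibrium nor K.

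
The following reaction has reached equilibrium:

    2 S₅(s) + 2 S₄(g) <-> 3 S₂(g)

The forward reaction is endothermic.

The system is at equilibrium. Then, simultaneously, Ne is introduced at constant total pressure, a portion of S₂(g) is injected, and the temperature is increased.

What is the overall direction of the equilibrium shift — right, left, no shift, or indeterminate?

cannot be determined

Adding inert gas at constant total pressure expands the volume and lowers every reacting partial pressure. With Δn_gas = 3 − 2 = +1, Q moves away from K toward the side with fewer gas moles, so the system shifts toward the side with more gas moles — to the right.
Adding S₂ (g), a product, drives the reaction to the left.
The forward reaction is endothermic. Raising T favours the endothermic direction — shift to the right.
The individual effects push in opposite directions; without quantitative information the net direction cannot be determined.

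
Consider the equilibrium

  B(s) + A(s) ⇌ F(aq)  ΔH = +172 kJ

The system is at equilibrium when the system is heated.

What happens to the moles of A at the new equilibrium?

decreases

The forward reaction is endothermic. Raising T favours the endothermic direction — shift to the right.
The net shift is to the right. A is a reactant, so its amount decreases.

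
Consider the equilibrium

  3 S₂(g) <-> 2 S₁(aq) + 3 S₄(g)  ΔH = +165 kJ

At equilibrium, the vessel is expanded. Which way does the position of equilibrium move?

Gas moles: reactants 3, products 3. Δn_gas = 0, so a volume change leaves Q equal to K — no shift from this change.

no shift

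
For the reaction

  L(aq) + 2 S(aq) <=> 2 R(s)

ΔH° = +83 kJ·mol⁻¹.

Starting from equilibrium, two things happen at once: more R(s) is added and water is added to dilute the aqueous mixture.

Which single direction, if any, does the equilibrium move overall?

left

R is a pure solid; its activity is 1 regardless of amount, so Q is unaffected — no shift from this change.
Dilution lowers every aqueous concentration by the same factor. Δn_aq = 0 − 3 = -3, so the system shifts toward the side with more dissolved moles — to the left.
Only the nonzero effect(s) matter; the net shift is to the left.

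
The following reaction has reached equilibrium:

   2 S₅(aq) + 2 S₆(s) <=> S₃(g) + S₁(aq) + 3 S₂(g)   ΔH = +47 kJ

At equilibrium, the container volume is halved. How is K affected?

unchanged

The equilibrium constant depends only on temperature. This perturbation may move the position of equilibrium, but since T is unchanged, K itself is unchanged.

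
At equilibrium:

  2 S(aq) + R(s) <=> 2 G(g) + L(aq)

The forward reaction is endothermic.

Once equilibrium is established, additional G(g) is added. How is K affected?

The equilibrium constant depends only on temperature. This perturbation may move the position of equilibrium, but since T is unchanged, K itself is unchanged.

unchanged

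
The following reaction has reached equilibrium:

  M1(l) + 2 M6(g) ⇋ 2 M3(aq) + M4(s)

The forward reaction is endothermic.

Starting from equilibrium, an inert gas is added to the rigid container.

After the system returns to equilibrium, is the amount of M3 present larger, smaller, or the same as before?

unchanged

At constant volume, adding an inert gas leaves every reacting species' partial pressure unchanged, so Q is unchanged — no shift from this change.
No net shift occurs, so the amount of M3 is unchanged.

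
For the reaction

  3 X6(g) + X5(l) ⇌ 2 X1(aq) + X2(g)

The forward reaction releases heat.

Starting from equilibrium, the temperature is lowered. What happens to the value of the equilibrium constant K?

increases

K depends on temperature via the van 't Hoff relation. The forward reaction is exothermic, so lowering T increases K.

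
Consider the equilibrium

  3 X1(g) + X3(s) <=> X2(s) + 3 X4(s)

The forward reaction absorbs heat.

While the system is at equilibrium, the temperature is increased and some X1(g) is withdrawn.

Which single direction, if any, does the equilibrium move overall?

cannot be determined

The forward reaction is endothermic. Raising T favours the endothermic direction — shift to the right.
Removing X1 (g), a reactant, drives the reaction to the left.
The individual effects push in opposite directions; without quantitative information the net direction cannot be determined.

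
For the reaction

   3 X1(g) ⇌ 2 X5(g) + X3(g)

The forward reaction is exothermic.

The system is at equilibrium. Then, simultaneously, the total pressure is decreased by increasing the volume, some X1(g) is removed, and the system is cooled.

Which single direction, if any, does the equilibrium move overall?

cannot be determined

Gas moles: reactants 3, products 3. Δn_gas = 0, so a volume change leaves Q equal to K — no shift from this change.
Removing X1 (g), a reactant, drives the reaction to the left.
The forward reaction is exothermic. Lowering T favours the exothermic direction — shift to the right.
The individual effects push in opposite directions; without quantitative information the net direction cannot be determined.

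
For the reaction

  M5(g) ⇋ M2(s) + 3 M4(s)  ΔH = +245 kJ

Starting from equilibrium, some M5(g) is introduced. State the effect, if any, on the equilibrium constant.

The equilibrium constant depends only on temperature. This perturbation may move the position of equilibrium, but since T is unchanged, K itself is unchanged.

unchanged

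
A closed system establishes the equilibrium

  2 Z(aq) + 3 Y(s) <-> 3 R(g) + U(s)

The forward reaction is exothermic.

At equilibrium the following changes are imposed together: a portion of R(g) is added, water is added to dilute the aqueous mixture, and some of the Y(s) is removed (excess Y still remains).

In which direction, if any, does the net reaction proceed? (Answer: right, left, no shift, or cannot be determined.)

left

Adding R (g), a product, drives the reaction to the left.
Dilution lowers every aqueous concentration by the same factor. Δn_aq = 0 − 2 = -2, so the system shifts toward the side with more dissolved moles — to the left.
Y is a pure solid; its activity is 1 regardless of amount, so Q is unaffected — no shift from this change.
Only the nonzero effect(s) matter; the net shift is to the left.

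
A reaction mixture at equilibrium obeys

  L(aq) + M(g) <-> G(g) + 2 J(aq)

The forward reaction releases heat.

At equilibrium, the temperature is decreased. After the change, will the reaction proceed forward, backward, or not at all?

The forward reaction is exothermic. Lowering T favours the exothermic direction — shift to the right.

right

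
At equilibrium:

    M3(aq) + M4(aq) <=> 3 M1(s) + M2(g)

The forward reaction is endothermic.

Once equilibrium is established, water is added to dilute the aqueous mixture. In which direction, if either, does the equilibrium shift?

left

Dilution lowers every aqueous concentration by the same factor. Δn_aq = 0 − 2 = -2, so the system shifts toward the side with more dissolved moles — to the left.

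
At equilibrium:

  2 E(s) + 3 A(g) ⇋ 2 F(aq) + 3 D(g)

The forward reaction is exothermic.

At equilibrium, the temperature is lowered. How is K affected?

K depends on temperature via the van 't Hoff relation. The forward reaction is exothermic, so lowering T increases K.

increases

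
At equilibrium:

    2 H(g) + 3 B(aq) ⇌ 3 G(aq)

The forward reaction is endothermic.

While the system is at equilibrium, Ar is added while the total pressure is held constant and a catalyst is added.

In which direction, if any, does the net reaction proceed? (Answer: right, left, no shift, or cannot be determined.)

left

Adding inert gas at constant total pressure expands the volume and lowers every reacting partial pressure. With Δn_gas = 0 − 2 = -2, Q moves away from K toward the side with fewer gas moles, so the system shifts toward the side with more gas moles — to the left.
A catalyst speeds both forward and reverse rates equally; it changes neither Q nor K — no shift from this change.
Only the nonzero effect(s) matter; the net shift is to the left.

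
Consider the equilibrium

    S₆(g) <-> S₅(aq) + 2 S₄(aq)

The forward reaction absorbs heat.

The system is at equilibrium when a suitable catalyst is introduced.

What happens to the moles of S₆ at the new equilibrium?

unchanged

A catalyst speeds both forward and reverse rates equally; it changes neither Q nor K — no shift from this change.
No net shift occurs, so the amount of S₆ is unchanged.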